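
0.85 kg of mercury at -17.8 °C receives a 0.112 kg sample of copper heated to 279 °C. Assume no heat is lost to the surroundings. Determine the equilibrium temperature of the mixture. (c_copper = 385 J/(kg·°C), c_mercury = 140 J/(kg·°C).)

T_f ≈ 61.1 °C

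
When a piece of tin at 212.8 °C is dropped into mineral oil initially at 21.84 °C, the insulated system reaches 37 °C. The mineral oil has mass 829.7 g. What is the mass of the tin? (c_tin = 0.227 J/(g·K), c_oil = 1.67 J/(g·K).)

Energy conservation, ΣQ = 0:
m×0.227×(37 − 212.8) + 829.7×1.67×(37 − 21.84) = 0
-39.91 m = -21006
m = -21006/-39.91 ≈ 526.4 g

m ≈ 526 g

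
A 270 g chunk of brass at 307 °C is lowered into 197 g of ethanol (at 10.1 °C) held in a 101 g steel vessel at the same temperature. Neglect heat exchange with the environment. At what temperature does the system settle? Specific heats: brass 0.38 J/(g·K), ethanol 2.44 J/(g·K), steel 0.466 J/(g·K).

T_f is the heat-capacity-weighted average of the initial temperatures:
T_f = (102.6*307 + 480.68*10.1 + 47.07*10.1) / (102.6 + 480.68 + 47.07)
    = 36828 / 630.35 ≈ 58.43 °C

T_f ≈ 58.4 °C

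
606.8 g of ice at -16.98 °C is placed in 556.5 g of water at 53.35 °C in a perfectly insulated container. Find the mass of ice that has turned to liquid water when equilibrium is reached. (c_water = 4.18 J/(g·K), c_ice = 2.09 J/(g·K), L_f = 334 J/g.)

Cooling the water to 0 °C releases 556.5×4.18×53.35 = 124101 J.
Of that, 606.8×2.09×16.98 = 21534 J goes to bring the ice to 0 °C, leaving 102567 J.
To melt every bit of ice: 606.8×334 = 202671 J.
Since 102567 < 202671 J, not all the ice melts; equilibrium is at 0 °C.
m_melt = 102567 / L_f = 307.1 g.

m_melted ≈ 307 g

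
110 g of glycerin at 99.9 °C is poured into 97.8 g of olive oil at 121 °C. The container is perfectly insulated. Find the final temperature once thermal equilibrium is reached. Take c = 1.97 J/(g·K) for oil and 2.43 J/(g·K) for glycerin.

Energy conservation, ΣQ = 0:
97.8×1.97×(T − 121) + 110×2.43×(T − 99.9) = 0
192.67(T − 121) + 267.3(T − 99.9) = 0
(192.67 + 267.3) T = 192.67×121 + 267.3×99.9
T = 50016/459.97 ≈ 108.74 °C

T_f ≈ 108.7 °C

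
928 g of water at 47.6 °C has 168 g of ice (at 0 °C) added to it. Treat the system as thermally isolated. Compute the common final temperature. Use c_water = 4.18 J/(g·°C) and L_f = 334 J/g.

Setting the total heat transfer to zero:
latent heat to melt: 168·334 = 56112; warm the meltwater: 702.24 T; water: 3879(T − 47.6)
4581.3 T = 184642 − 56112 = 128530
T ≈ 28.06 °C (positive, so assuming full melt was valid).

T_f ≈ 28.1 °C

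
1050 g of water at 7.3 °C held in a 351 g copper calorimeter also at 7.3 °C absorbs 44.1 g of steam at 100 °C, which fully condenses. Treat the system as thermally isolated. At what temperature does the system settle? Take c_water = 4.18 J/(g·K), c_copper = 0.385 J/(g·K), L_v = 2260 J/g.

T_f ≈ 32.1 °C

Let T be the final temperature. ΣQ_i = 0:
latent heat released on condensation: 44.1×2260 = 99666; condensed water 100 °C→T: 184.34(T − 100); water warms: 1050×4.18×(T − 7.3) = 4389(T − 7.3); cup: 135.13(T − 7.3)
4708.5 T = 99666 + 18434 + 33026 = 151126
T ≈ 32.10 °C (< 100 °C, so full condensation is consistent).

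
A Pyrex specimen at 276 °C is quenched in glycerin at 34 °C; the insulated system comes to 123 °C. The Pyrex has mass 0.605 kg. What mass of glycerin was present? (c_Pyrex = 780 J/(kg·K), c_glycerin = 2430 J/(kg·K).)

m ≈ 0.334 kg

Heat gained plus heat lost sum to zero:
0.605×780×(123 − 276) + m×2430×(123 − 34) = 0
216270 m = 72201
m = 72201/216270 ≈ 0.3338 kg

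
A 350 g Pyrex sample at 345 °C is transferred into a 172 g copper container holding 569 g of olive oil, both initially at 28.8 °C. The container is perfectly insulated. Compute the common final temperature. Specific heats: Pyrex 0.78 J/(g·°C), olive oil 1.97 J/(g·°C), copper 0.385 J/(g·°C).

T_f ≈ 87.9 °C

Heat gained plus heat lost sum to zero:
350×0.78×(T − 345) + 569×1.97×(T − 28.8) + 172×0.385×(T − 28.8) = 0
273(T − 345) + 1120.9(T − 28.8) + 66.22(T − 28.8) = 0
(273 + 1120.9 + 66.22) T = 273×345 + 1120.9×28.8 + 66.22×28.8
T = 128375 / 1460.2 = 87.9 °C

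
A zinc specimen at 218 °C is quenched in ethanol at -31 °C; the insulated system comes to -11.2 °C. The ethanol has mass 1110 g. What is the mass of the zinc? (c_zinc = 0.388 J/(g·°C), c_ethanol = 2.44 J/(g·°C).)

m ≈ 603 g

|Q_zinc| = |Q_ethanol|:
m×0.388×(218 − -11.2) = 1110×2.44×(-11.2 − (-31))
88.93 m = 53626  ⇒  m ≈ 603 g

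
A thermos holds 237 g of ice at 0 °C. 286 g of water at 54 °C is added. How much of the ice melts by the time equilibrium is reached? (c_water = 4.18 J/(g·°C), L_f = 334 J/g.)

m_melted ≈ 193 g

Water can give up m c ΔT = 286·4.18·54 = 64556 J before reaching 0 °C.
Fully melting the ice requires m_ice L_f = 237·334 = 79158 J.
That's not enough to melt it all — equilibrium is at 0 °C with ice remaining.
m_melt = 64556 / L_f = 193.3 g.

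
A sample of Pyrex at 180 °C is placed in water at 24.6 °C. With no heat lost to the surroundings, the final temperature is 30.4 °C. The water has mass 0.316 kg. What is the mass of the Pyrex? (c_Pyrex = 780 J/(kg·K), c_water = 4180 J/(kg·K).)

m ≈ 0.0657 kg

Heat lost by the Pyrex = heat gained by the water:
m·780·(180 − 30.4) = 0.316·4180·(30.4 − 24.6)
116688 m = 7661.1  ⇒  m ≈ 0.06565 kg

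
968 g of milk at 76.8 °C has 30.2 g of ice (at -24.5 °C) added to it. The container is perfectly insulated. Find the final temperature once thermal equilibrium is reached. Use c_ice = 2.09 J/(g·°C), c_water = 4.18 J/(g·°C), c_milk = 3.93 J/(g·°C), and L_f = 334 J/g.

T_f ≈ 71.4 °C

Heat gained plus heat lost sum to zero:
warm ice to 0 °C: 30.2·2.09·(0 − (-24.5)) = 1546.4; melt ice: 30.2·334 = 10087; meltwater 0→T: 30.2·4.18·T = 126.24 T; milk cools: 968·3.93·(T − 76.8) = 3804.2(T − 76.8)
3930.5 T = 292166 − 11633 = 280532
T ≈ 71.37 °C — above 0 °C, consistent with complete melting.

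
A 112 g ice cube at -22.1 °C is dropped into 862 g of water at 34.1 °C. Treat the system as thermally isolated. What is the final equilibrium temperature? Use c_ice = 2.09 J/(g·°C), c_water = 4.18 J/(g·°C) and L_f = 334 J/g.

T_f ≈ 19.7 °C

Sum of m c ΔT and latent-heat terms is zero:
warm ice to 0 °C: 112·2.09·(0 − (-22.1)) = 5173.2
  latent heat to melt: 112·334 = 37408
  meltwater 0→T: 112·4.18·T = 468.16 T
  water cools: 862·4.18·(T − 34.1) = 3603.2(T − 34.1)
4071.3 T = 122868 − 42581 = 80287
T ≈ 19.72 °C. Since T > 0 °C, the all-ice-melts assumption holds.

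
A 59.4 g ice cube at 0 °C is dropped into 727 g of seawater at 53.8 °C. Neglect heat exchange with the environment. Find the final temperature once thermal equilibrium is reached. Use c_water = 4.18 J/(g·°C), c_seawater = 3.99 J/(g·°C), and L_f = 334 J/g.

T_f ≈ 43.3 °C

Taking heat into each body as positive, Σ m c ΔT = 0:
latent heat to melt: 59.4·334 = 19840
  meltwater 0→T: 59.4·4.18·T = 248.29 T
  seawater: 2900.7(T − 53.8)
3149 T = 156059 − 19840 = 136220
T ≈ 43.26 °C — above 0 °C, consistent with complete melting.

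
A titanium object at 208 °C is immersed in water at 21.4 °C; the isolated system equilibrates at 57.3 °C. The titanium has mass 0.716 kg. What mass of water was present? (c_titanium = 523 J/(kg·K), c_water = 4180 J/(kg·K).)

|Q_titanium| = |Q_water|:
0.716×523×(208 − 57.3) = m×4180×(57.3 − 21.4)
150062 m = 56432  ⇒  m ≈ 0.3761 kg

m ≈ 0.376 kg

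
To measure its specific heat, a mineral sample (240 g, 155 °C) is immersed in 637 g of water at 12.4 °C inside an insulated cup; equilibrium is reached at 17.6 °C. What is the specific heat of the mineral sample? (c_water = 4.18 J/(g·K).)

c ≈ 0.42 J/(g·K)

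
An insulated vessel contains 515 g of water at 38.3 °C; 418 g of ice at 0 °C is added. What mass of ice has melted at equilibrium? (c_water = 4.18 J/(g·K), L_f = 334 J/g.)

Heat available from the water dropping to 0 °C: 515·4.18·38.3 = 82448 J.
Fully melting the ice requires m_ice L_f = 418·334 = 139612 J.
82448 J < 139612 J, so only part of the ice melts and the system sits at 0 °C.
m_melted·334 = 82448  ⇒  m_melted ≈ 246.9 g.

m_melted ≈ 247 g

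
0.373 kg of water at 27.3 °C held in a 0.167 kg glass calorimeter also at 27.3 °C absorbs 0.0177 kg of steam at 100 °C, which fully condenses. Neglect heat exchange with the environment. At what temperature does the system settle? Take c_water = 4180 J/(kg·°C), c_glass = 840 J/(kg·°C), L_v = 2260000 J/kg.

T_f ≈ 52.9 °C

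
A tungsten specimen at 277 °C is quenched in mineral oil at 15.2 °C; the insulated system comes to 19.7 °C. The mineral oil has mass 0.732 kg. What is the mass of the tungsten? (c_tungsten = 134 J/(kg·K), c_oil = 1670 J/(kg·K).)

|Q_tungsten| = |Q_oil|:
m·134·(277 − 19.7) = 0.732·1670·(19.7 − 15.2)
34478 m = 5501  ⇒  m ≈ 0.1595 kg

m ≈ 0.16 kg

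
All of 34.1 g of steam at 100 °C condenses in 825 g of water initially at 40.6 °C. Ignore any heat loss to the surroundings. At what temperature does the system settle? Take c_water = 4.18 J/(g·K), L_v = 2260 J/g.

T_f ≈ 64.4 °C

Energy balance with sensible and latent terms:
condense steam: −34.1×2260 = −77066; condensed water 100 °C→T: 142.54(T − 100); water warms: 825×4.18×(T − 40.6) = 3448.5(T − 40.6)
3591 T = 77066 + 14254 + 140009 = 231329
T ≈ 64.42 °C — below 100 °C, confirming all the steam condensed.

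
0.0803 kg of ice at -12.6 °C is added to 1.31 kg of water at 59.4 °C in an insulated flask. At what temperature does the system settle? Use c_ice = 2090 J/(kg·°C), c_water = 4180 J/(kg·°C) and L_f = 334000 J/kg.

T_f ≈ 51.0 °C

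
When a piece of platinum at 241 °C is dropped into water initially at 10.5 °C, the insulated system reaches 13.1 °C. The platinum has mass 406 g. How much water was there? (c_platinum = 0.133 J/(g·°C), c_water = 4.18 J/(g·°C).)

m ≈ 1130 g

|Q_platinum| = |Q_water|:
406×0.133×(241 − 13.1) = m×4.18×(13.1 − 10.5)
10.87 m = 12306  ⇒  m ≈ 1132 g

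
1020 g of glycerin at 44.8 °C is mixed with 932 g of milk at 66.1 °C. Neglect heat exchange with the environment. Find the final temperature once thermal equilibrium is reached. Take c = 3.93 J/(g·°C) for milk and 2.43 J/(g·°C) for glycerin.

|Q_milk| = |Q_glycerin|:
932×3.93×(66.1 − T) = 1020×2.43×(T − 44.8)
3662.8(66.1 − T) = 2478.6(T − 44.8)
6141.4 T = 353150  ⇒  T ≈ 57.50 °C

T_f ≈ 57.5 °C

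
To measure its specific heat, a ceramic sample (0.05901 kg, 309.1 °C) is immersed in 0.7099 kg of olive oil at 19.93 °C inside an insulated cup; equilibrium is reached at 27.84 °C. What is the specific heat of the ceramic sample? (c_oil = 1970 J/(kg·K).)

c ≈ 667 J/(kg·K)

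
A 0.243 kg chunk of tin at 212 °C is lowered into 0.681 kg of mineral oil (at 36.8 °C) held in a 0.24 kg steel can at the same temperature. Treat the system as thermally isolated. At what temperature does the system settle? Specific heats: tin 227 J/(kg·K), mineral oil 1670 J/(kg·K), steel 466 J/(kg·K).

Let T be the final temperature. ΣQ_i = 0:
0.243×227×(T − 212) + 0.681×1670×(T − 36.8) + 0.24×466×(T − 36.8) = 0
55.16(T − 212) + 1137.3(T − 36.8) + 111.84(T − 36.8) = 0
(55.16 + 1137.3 + 111.84) T = 55.16×212 + 1137.3×36.8 + 111.84×36.8
T ≈ 44.21 °C

T_f ≈ 44.2 °C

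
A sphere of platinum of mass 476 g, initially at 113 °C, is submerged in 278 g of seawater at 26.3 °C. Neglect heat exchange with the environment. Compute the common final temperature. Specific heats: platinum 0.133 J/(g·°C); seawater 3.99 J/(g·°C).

T_f ≈ 31.0 °C

Set heat shed by the hot body equal to heat absorbed by the cold body:
476*0.133*(113 − T) = 278*3.99*(T − 26.3)
63.31(113 − T) = 1109.2(T − 26.3)
1172.5 T = 36326  ⇒  T ≈ 30.98 °C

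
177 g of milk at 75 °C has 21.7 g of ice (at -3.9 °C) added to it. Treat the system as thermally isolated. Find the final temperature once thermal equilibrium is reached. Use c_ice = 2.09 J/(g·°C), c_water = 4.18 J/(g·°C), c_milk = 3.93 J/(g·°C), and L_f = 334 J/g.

T_f ≈ 56.9 °C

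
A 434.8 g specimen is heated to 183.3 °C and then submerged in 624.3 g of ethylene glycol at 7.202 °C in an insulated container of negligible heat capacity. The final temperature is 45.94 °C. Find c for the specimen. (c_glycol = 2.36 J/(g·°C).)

m_s c (T_s − T_f) = m_glycol c_glycol (T_f − T_0):
434.8·c·(183.3 − 45.94) = 624.3·2.36·(45.94 − 7.202)
59724 c = 57075  ⇒  c ≈ 0.9556 J/(g·°C)

c ≈ 0.956 J/(g·°C)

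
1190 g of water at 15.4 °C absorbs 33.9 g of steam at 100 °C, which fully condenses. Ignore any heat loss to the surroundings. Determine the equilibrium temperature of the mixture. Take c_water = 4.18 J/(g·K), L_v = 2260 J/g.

T_f ≈ 32.7 °C

Sum of m c ΔT and latent-heat terms is zero:
condense steam: −33.9·2260 = −76614; condensate cools 100→T: 33.9·4.18·(T − 100) = 141.7(T − 100); water warms: 1190·4.18·(T − 15.4) = 4974.2(T − 15.4)
5115.9 T = 76614 + 14170 + 76603 = 167387
T ≈ 32.72 °C, under the boiling point, so the assumption holds.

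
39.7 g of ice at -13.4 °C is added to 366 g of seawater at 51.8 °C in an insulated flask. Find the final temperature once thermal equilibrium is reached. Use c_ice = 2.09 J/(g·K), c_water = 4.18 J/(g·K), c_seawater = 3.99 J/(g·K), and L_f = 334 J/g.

T_f ≈ 37.7 °C

Conservation of energy gives ΣQ = 0:
warm ice to 0 °C: 39.7×2.09×(0 − (-13.4)) = 1111.8
  latent heat to melt: 39.7×334 = 13260
  warm the meltwater: 165.95 T
  seawater cools: 366×3.99×(T − 51.8) = 1460.3(T − 51.8)
1626.3 T = 75646 − 14372 = 61274
T ≈ 37.68 °C — above 0 °C, consistent with complete melting.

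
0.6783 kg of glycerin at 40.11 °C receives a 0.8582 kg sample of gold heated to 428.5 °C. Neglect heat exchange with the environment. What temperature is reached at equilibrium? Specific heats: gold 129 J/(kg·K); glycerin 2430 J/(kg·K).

T_f ≈ 64.6 °C

With ΣQ=0 the equilibrium temperature is the m·c-weighted mean:
T_f = (110.71·428.5 + 1648.3·40.11) / (110.71 + 1648.3)
    = 113550 / 1759 ≈ 64.55 °C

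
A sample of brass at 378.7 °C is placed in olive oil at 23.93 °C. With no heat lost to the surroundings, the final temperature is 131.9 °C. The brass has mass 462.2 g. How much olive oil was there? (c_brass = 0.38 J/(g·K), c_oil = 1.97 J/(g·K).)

Heat lost by the brass = heat gained by the oil:
462.2·0.38·(378.7 − 131.9) = m·1.97·(131.9 − 23.93)
212.7 m = 43347  ⇒  m ≈ 203.8 g

m ≈ 204 g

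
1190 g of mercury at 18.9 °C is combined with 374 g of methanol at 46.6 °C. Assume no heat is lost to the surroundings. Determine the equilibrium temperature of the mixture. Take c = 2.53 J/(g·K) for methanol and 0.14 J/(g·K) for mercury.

Net heat exchanged in the isolated system is zero:
374*2.53*(T − 46.6) + 1190*0.14*(T − 18.9) = 0
946.22(T − 46.6) + 166.6(T − 18.9) = 0
(946.22 + 166.6) T = 946.22*46.6 + 166.6*18.9
T ≈ 42.45 °C

T_f ≈ 42.5 °C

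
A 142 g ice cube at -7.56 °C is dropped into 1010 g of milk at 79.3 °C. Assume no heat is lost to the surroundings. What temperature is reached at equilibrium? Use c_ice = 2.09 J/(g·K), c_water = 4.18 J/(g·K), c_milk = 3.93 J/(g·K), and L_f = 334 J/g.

Taking heat into each body as positive, Σ m c ΔT = 0:
ice -7.56→0 °C: 142×2.09×7.56 = 2243.7
  melt ice: 142×334 = 47428
  warm the meltwater: 593.56 T
  milk: 3969.3(T − 79.3)
4562.9 T = 314765 − 49672 = 265094
T ≈ 58.10 °C (positive, so assuming full melt was valid).

T_f ≈ 58.1 °C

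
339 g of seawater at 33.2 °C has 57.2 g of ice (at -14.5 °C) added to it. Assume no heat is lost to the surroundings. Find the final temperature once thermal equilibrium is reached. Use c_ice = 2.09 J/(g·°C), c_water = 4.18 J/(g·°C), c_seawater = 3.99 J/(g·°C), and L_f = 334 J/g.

Heat gained plus heat lost sum to zero:
ice -14.5→0 °C: 57.2·2.09·14.5 = 1733.4
  fusion: m_ice L_f = 57.2·334 = 19105
  meltwater 0→T: 57.2·4.18·T = 239.1 T
  seawater: 1352.6(T − 33.2)
1591.7 T = 44907 − 20838 = 24068
T ≈ 15.12 °C. Since T > 0 °C, the all-ice-melts assumption holds.

T_f ≈ 15.1 °C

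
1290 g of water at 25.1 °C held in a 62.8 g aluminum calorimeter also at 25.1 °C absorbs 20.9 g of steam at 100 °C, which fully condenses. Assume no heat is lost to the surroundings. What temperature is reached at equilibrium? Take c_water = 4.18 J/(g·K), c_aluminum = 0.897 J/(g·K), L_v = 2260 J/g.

Let T be the final temperature. ΣQ_i = 0:
latent heat released on condensation: 20.9·2260 = 47234
  condensate cools 100→T: 20.9·4.18·(T − 100) = 87.36(T − 100)
  water warms: 1290·4.18·(T − 25.1) = 5392.2(T − 25.1)
  aluminum cup: 62.8·0.897·(T − 25.1) = 56.33(T − 25.1)
5535.9 T = 47234 + 8736.2 + 136758 = 192728
T ≈ 34.81 °C, under the boiling point, so the assumption holds.

T_f ≈ 34.8 °C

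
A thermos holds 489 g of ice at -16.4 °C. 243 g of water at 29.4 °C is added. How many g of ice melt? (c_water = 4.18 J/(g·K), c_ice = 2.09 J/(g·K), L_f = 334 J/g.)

m_melted ≈ 39.2 g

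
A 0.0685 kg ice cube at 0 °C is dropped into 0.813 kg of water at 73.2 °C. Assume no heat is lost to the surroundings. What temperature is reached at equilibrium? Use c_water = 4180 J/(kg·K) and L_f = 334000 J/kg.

T_f ≈ 61.3 °C

Sum of m c ΔT and latent-heat terms is zero:
melt ice: 0.0685·334000 = 22879
  meltwater 0→T: 0.0685·4180·T = 286.33 T
  water: 3398.3(T − 73.2)
3684.7 T = 248758 − 22879 = 225879
T ≈ 61.30 °C — above 0 °C, consistent with complete melting.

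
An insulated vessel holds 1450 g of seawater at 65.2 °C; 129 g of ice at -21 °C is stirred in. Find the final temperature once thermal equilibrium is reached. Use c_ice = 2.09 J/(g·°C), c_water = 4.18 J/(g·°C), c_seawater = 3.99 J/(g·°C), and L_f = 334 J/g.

Heat gained plus heat lost sum to zero:
ice -21→0 °C: 129·2.09·21 = 5661.8; latent heat to melt: 129·334 = 43086; warm the meltwater: 539.22 T; seawater cools: 1450·3.99·(T − 65.2) = 5785.5(T − 65.2)
6324.7 T = 377215 − 48748 = 328467
T ≈ 51.93 °C. Since T > 0 °C, the all-ice-melts assumption holds.

T_f ≈ 51.9 °C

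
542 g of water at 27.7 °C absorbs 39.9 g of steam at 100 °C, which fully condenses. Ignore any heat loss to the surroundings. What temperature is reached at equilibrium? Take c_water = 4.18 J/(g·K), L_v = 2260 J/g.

Energy balance with sensible and latent terms:
condense steam: −39.9·2260 = −90174
  condensed water 100 °C→T: 166.78(T − 100)
  original water: 2265.6(T − 27.7)
2432.3 T = 90174 + 16678 + 62756 = 169608
T ≈ 69.73 °C (< 100 °C, so full condensation is consistent).

T_f ≈ 69.7 °C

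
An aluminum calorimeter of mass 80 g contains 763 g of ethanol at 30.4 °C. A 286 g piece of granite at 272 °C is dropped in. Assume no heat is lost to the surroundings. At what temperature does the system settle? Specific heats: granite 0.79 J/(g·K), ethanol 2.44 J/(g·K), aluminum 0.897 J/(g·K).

Conservation of energy gives ΣQ = 0:
286·0.79·(T − 272) + 763·2.44·(T − 30.4) + 80·0.897·(T − 30.4) = 0
(225.94 + 1861.7 + 71.76) T = 225.94·272 + 1861.7·30.4 + 71.76·30.4
T ≈ 55.68 °C

T_f ≈ 55.7 °C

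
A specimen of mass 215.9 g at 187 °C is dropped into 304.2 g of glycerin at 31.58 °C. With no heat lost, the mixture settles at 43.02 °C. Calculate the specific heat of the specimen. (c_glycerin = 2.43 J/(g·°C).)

c ≈ 0.272 J/(g·°C)

Heat lost by the specimen = heat gained by the glycerin:
215.9×c×(187 − 43.02) = 304.2×2.43×(43.02 − 31.58)
31085 c = 8456.5  ⇒  c ≈ 0.272 J/(g·°C)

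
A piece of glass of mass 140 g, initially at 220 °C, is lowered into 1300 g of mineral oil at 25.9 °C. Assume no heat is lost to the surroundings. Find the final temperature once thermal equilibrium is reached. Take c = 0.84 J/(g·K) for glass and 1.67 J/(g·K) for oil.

T_f ≈ 35.9 °C

Set heat shed by the hot body equal to heat absorbed by the cold body:
140*0.84*(220 − T) = 1300*1.67*(T − 25.9)
117.6(220 − T) = 2171(T − 25.9)
2288.6 T = 82101  ⇒  T ≈ 35.87 °C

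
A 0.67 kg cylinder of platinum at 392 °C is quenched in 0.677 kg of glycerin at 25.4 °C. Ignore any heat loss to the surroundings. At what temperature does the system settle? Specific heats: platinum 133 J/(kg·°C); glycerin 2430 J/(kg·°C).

Taking heat into each body as positive, Σ m c ΔT = 0:
0.67*133*(T − 392) + 0.677*2430*(T − 25.4) = 0
89.11(T − 392) + 1645.1(T − 25.4) = 0
(89.11 + 1645.1) T = 89.11*392 + 1645.1*25.4
T ≈ 44.24 °C

T_f ≈ 44.2 °C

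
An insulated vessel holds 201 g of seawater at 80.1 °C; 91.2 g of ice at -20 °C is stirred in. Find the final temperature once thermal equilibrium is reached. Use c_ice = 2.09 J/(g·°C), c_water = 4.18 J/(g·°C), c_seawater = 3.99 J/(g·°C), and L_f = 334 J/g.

Setting the total heat transfer to zero:
ice -20→0 °C: 91.2×2.09×20 = 3812.2; melt ice: 91.2×334 = 30461; meltwater 0→T: 91.2×4.18×T = 381.22 T; seawater: 801.99(T − 80.1)
1183.2 T = 64239 − 34273 = 29966
T ≈ 25.33 °C. Since T > 0 °C, the all-ice-melts assumption holds.

T_f ≈ 25.3 °C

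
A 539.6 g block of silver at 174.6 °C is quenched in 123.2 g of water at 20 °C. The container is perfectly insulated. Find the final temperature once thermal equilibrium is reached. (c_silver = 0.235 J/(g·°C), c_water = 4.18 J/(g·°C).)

T_f ≈ 50.5 °C

Let T be the final temperature. ΣQ_i = 0:
539.6×0.235×(T − 174.6) + 123.2×4.18×(T − 20) = 0
126.81(T − 174.6) + 514.98(T − 20) = 0
(126.81 + 514.98) T = 126.81×174.6 + 514.98×20
T = 32440/641.78 ≈ 50.55 °C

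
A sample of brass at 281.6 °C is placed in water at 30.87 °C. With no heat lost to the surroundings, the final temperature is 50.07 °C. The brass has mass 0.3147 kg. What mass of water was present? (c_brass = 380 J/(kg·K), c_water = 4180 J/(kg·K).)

m ≈ 0.345 kg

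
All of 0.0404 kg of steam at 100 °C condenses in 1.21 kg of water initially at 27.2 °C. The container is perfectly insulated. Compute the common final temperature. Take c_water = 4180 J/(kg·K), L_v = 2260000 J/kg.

T_f ≈ 47.0 °C

Energy conservation, ΣQ = 0:
latent heat released on condensation: 0.0404·2260000 = 91304
  condensate cools 100→T: 0.0404·4180·(T − 100) = 168.87(T − 100)
  original water: 5057.8(T − 27.2)
5226.7 T = 91304 + 16887 + 137572 = 245763
T ≈ 47.02 °C — below 100 °C, confirming all the steam condensed.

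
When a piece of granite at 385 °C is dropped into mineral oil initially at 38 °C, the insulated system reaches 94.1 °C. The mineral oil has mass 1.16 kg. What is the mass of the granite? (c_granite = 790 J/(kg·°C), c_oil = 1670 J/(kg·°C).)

Taking heat into each body as positive, Σ m c ΔT = 0:
m·790·(94.1 − 385) + 1.16·1670·(94.1 − 38) = 0
-229811 m = -108677
m = -108677/-229811 ≈ 0.4729 kg

m ≈ 0.473 kg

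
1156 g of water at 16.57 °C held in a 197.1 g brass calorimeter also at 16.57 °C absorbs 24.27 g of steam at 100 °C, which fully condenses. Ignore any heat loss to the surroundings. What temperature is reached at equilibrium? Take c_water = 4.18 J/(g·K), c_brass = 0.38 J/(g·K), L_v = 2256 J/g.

Energy conservation, ΣQ = 0:
condense steam: −24.27·2256 = −54753
  condensate cools 100→T: 24.27·4.18·(T − 100) = 101.45(T − 100)
  original water: 4832.1(T − 16.57)
  brass cup: 197.1·0.38·(T − 16.57) = 74.9(T − 16.57)
5008.4 T = 54753 + 10145 + 81309 = 146207
T ≈ 29.19 °C — below 100 °C, confirming all the steam condensed.

T_f ≈ 29.2 °C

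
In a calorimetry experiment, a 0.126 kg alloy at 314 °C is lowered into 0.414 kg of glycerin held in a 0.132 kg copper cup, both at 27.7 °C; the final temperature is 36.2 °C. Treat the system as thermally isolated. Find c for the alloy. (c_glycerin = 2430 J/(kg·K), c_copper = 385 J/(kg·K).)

c ≈ 257 J/(kg·K)

Conservation of energy gives ΣQ = 0:
0.126×c×(36.2 − 314) + 0.414×2430×(36.2 − 27.7) + 0.132×385×(36.2 − 27.7) = 0
-35 c = -8983.1
c = -8983.1/-35 ≈ 256.6 J/(kg·K)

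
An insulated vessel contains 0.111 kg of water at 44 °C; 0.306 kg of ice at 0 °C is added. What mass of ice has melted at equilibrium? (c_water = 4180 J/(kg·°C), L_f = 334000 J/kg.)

m_melted ≈ 0.0611 kg

Heat available from the water dropping to 0 °C: 0.111×4180×44 = 20415 J.
To melt every bit of ice: 0.306×334000 = 102204 J.
20415 J < 102204 J, so only part of the ice melts and the system sits at 0 °C.
m_melted×334000 = 20415  ⇒  m_melted ≈ 0.06112 kg.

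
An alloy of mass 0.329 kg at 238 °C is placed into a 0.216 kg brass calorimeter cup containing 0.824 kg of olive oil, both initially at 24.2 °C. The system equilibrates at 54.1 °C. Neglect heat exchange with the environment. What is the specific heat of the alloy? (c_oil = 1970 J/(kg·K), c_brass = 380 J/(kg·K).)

Let T be the final temperature. ΣQ_i = 0:
0.329×c×(54.1 − 238) + 0.824×1970×(54.1 − 24.2) + 0.216×380×(54.1 − 24.2) = 0
-60.5 c = -50990
c = -50990/-60.5 ≈ 842.8 J/(kg·K)

c ≈ 843 J/(kg·K)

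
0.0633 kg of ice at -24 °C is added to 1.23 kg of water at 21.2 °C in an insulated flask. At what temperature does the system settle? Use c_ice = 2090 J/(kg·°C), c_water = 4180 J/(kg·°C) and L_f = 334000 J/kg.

Heat gained plus heat lost sum to zero:
warm ice to 0 °C: 0.0633·2090·(0 − (-24)) = 3175.1
  latent heat to melt: 0.0633·334000 = 21142
  meltwater 0→T: 0.0633·4180·T = 264.59 T
  water cools: 1.23·4180·(T − 21.2) = 5141.4(T − 21.2)
5406 T = 108998 − 24317 = 84680
T ≈ 15.66 °C — above 0 °C, consistent with complete melting.

T_f ≈ 15.7 °C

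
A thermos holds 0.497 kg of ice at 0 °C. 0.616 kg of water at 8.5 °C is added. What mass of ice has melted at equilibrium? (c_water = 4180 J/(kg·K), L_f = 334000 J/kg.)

Water can give up m c ΔT = 0.616×4180×8.5 = 21886 J before reaching 0 °C.
Melting all 0.497 kg of ice would need 0.497×334000 = 165998 J.
21886 J < 165998 J, so only part of the ice melts and the system sits at 0 °C.
m_melted×334000 = 21886  ⇒  m_melted ≈ 0.06553 kg.

m_melted ≈ 0.0655 kg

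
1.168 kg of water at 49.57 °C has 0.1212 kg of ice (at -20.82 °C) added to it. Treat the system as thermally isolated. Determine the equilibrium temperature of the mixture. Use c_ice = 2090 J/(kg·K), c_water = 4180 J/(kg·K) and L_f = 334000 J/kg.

T_f ≈ 36.4 °C

Net heat exchanged in the isolated system is zero:
ice -20.82→0 °C: 0.1212·2090·20.82 = 5273.9
  latent heat to melt: 0.1212·334000 = 40481
  warm the meltwater: 506.62 T
  water cools: 1.168·4180·(T − 49.57) = 4882.2(T − 49.57)
5388.9 T = 242013 − 45755 = 196258
T ≈ 36.42 °C. Since T > 0 °C, the all-ice-melts assumption holds.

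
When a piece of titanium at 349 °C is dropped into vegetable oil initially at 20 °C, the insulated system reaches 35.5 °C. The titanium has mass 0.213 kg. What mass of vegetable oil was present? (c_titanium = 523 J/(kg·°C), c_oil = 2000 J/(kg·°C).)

m ≈ 1.13 kg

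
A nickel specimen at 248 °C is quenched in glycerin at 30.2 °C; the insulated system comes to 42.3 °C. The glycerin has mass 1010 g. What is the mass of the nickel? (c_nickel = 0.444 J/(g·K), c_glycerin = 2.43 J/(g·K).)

m ≈ 325 g

Net heat exchanged in the isolated system is zero:
m×0.444×(42.3 − 248) + 1010×2.43×(42.3 − 30.2) = 0
-91.33 m = -29697
m = -29697/-91.33 ≈ 325.2 g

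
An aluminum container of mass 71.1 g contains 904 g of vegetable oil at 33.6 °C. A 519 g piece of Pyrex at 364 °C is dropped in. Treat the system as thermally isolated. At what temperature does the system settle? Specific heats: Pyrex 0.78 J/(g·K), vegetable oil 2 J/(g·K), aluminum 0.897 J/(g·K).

Conservation of energy gives ΣQ = 0:
519×0.78×(T − 364) + 904×2×(T − 33.6) + 71.1×0.897×(T − 33.6) = 0
(404.82 + 1808 + 63.78) T = 404.82×364 + 1808×33.6 + 63.78×33.6
T ≈ 92.35 °C

T_f ≈ 92.4 °C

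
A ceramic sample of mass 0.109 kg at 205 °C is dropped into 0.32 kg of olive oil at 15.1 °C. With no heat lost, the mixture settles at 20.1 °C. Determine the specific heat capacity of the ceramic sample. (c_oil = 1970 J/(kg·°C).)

c ≈ 156 J/(kg·°C)

Heat lost by the ceramic sample = heat gained by the oil:
0.109×c×(205 − 20.1) = 0.32×1970×(20.1 − 15.1)
20.15 c = 3152  ⇒  c ≈ 156.4 J/(kg·°C)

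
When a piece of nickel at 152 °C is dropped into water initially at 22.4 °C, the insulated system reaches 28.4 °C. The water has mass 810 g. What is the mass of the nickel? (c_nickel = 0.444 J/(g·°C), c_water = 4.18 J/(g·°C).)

m ≈ 370 g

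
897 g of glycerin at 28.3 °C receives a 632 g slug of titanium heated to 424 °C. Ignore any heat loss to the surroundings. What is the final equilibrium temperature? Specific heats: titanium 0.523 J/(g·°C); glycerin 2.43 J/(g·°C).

Heat gained plus heat lost sum to zero:
632*0.523*(T − 424) + 897*2.43*(T − 28.3) = 0
(330.54 + 2179.7) T = 330.54*424 + 2179.7*28.3
T = 201833/2510.2 ≈ 80.40 °C

T_f ≈ 80.4 °C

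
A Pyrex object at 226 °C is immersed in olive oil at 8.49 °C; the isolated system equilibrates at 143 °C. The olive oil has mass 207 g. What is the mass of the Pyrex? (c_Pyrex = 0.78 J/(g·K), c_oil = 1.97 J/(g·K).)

m ≈ 847 g

Let T be the final temperature. ΣQ_i = 0:
m×0.78×(143 − 226) + 207×1.97×(143 − 8.49) = 0
-64.74 m = -54852
m = -54852/-64.74 ≈ 847.3 g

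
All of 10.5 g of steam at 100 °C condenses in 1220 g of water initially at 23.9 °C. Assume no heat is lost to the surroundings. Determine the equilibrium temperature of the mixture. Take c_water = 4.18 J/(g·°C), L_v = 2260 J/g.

T_f ≈ 29.2 °C

Energy conservation, ΣQ = 0:
latent heat released on condensation: 10.5·2260 = 23730
  condensate cools 100→T: 10.5·4.18·(T − 100) = 43.89(T − 100)
  water warms: 1220·4.18·(T − 23.9) = 5099.6(T − 23.9)
5143.5 T = 23730 + 4389 + 121880 = 149999
T ≈ 29.16 °C, under the boiling point, so the assumption holds.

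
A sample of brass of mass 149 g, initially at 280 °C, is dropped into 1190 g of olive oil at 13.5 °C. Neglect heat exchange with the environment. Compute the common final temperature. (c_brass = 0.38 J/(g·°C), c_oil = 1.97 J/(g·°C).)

T_f ≈ 19.8 °C

Let T be the final temperature. ΣQ_i = 0:
149*0.38*(T − 280) + 1190*1.97*(T − 13.5) = 0
56.62(T − 280) + 2344.3(T − 13.5) = 0
(56.62 + 2344.3) T = 56.62*280 + 2344.3*13.5
T = 47502/2400.9 ≈ 19.78 °C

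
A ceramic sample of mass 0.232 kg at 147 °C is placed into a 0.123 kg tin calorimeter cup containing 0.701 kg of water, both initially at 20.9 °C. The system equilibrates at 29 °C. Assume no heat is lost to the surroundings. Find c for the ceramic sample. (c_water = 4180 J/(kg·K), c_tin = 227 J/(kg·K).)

c ≈ 875 J/(kg·K)

Energy conservation, ΣQ = 0:
0.232·c·(29 − 147) + 0.701·4180·(29 − 20.9) + 0.123·227·(29 − 20.9) = 0
-27.38 c = -23961
c = -23961/-27.38 ≈ 875.2 J/(kg·K)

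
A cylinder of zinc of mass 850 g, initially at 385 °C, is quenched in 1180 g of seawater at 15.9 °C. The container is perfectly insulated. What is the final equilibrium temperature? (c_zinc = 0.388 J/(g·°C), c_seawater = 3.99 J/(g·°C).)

T_f ≈ 40.1 °C

Heat gained plus heat lost sum to zero:
850×0.388×(T − 385) + 1180×3.99×(T − 15.9) = 0
(329.8 + 4708.2) T = 329.8×385 + 4708.2×15.9
T = 201833 / 5038 = 40.1 °C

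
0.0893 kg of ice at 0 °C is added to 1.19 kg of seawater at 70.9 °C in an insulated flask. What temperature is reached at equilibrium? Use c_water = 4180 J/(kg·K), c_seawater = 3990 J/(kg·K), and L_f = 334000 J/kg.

T_f ≈ 59.9 °C

Energy conservation, ΣQ = 0:
fusion: m_ice L_f = 0.0893×334000 = 29826
  warm the meltwater: 373.27 T
  seawater cools: 1.19×3990×(T − 70.9) = 4748.1(T − 70.9)
5121.4 T = 336640 − 29826 = 306814
T ≈ 59.91 °C (positive, so assuming full melt was valid).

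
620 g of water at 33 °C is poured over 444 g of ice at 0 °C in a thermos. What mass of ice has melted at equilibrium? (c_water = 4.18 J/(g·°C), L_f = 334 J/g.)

Water can give up m c ΔT = 620×4.18×33 = 85523 J before reaching 0 °C.
To melt every bit of ice: 444×334 = 148296 J.
85523 J < 148296 J, so only part of the ice melts and the system sits at 0 °C.
Mass melted = 85523/334 ≈ 256.1 g.

m_melted ≈ 256 g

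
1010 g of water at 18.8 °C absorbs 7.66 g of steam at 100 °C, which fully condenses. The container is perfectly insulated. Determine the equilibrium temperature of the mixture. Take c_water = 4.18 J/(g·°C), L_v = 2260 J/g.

T_f ≈ 23.5 °C

Setting the total heat transfer to zero:
latent heat released on condensation: 7.66×2260 = 17312; condensed water 100 °C→T: 32.02(T − 100); original water: 4221.8(T − 18.8)
4253.8 T = 17312 + 3201.9 + 79370 = 99883
T ≈ 23.48 °C (< 100 °C, so full condensation is consistent).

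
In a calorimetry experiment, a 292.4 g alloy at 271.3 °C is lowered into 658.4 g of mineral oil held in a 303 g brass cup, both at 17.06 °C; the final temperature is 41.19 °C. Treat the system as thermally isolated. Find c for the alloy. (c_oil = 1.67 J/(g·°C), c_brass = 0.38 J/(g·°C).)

c ≈ 0.436 J/(g·°C)

Heat gained plus heat lost sum to zero:
292.4·c·(41.19 − 271.3) + 658.4·1.67·(41.19 − 17.06) + 303·0.38·(41.19 − 17.06) = 0
-67284 c = -29310
c = -29310/-67284 ≈ 0.4356 J/(g·°C)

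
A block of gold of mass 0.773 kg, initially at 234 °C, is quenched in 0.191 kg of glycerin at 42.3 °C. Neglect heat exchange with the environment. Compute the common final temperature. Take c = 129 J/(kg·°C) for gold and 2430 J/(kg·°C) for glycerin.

T_f ≈ 76.2 °C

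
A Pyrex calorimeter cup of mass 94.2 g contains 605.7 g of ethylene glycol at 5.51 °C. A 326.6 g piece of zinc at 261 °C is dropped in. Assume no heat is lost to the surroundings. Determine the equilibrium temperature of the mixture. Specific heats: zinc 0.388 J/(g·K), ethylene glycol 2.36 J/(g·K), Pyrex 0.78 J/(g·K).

T_f ≈ 25.4 °C

Taking heat into each body as positive, Σ m c ΔT = 0:
326.6·0.388·(T − 261) + 605.7·2.36·(T − 5.51) + 94.2·0.78·(T − 5.51) = 0
126.72(T − 261) + 1429.5(T − 5.51) + 73.48(T − 5.51) = 0
1629.6 T = 41355
T = 41355/1629.6 ≈ 25.38 °C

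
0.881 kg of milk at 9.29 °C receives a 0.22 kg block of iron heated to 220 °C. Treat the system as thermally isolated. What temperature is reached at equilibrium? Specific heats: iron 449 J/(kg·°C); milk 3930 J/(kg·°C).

T_f ≈ 15.1 °C

Let T be the final temperature. ΣQ_i = 0:
0.22·449·(T − 220) + 0.881·3930·(T − 9.29) = 0
98.78(T − 220) + 3462.3(T − 9.29) = 0
3561.1 T = 53897
T ≈ 15.13 °C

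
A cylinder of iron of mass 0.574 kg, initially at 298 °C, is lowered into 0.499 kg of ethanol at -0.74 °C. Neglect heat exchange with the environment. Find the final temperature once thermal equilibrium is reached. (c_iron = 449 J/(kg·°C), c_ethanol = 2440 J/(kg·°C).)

Setting the total heat transfer to zero:
0.574×449×(T − 298) + 0.499×2440×(T − (-0.74)) = 0
257.73(T − 298) + 1217.6(T − (-0.74)) = 0
(257.73 + 1217.6) T = 257.73×298 + 1217.6×(-0.74)
T ≈ 51.45 °C

T_f ≈ 51.4 °C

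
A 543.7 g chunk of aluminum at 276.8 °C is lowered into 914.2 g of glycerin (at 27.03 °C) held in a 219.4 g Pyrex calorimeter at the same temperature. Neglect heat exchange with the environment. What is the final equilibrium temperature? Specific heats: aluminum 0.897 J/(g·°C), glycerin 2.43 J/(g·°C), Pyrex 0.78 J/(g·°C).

Let T be the final temperature. ΣQ_i = 0:
543.7×0.897×(T − 276.8) + 914.2×2.43×(T − 27.03) + 219.4×0.78×(T − 27.03) = 0
(487.7 + 2221.5 + 171.13) T = 487.7×276.8 + 2221.5×27.03 + 171.13×27.03
T ≈ 69.32 °C

T_f ≈ 69.3 °C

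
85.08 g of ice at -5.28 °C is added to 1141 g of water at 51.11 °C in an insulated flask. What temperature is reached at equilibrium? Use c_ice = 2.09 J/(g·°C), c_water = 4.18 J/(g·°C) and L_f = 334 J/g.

T_f ≈ 41.8 °C

Let T be the final temperature. ΣQ_i = 0:
ice -5.28→0 °C: 85.08×2.09×5.28 = 938.87
  fusion: m_ice L_f = 85.08×334 = 28417
  warm the meltwater: 355.63 T
  water: 4769.4(T − 51.11)
5125 T = 243763 − 29356 = 214407
T ≈ 41.84 °C (positive, so assuming full melt was valid).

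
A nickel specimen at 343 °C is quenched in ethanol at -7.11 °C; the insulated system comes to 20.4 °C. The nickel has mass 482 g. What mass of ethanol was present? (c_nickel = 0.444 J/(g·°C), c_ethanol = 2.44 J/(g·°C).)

Taking heat into each body as positive, Σ m c ΔT = 0:
482·0.444·(20.4 − 343) + m·2.44·(20.4 − (-7.11)) = 0
67.12 m = 69039
m = 69039/67.12 ≈ 1029 g

m ≈ 1030 g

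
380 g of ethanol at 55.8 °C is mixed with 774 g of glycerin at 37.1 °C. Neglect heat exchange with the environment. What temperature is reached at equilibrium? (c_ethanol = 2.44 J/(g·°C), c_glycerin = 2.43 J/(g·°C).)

T_f ≈ 43.3 °C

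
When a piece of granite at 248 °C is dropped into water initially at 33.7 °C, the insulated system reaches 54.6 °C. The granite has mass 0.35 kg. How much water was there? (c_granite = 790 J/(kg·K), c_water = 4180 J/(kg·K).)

m ≈ 0.612 kg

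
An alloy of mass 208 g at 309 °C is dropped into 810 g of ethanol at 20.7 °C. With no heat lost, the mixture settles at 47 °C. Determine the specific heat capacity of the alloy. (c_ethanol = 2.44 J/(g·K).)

c ≈ 0.954 J/(g·K)

m_s c (T_s − T_f) = m_ethanol c_ethanol (T_f − T_0):
208·c·(309 − 47) = 810·2.44·(47 − 20.7)
54496 c = 51979  ⇒  c ≈ 0.9538 J/(g·K)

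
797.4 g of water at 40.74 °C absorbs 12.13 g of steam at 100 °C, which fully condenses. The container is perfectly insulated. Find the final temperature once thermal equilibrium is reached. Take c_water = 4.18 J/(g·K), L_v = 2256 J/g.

T_f ≈ 49.7 °C

Net heat exchanged in the isolated system is zero:
latent heat released on condensation: 12.13×2256 = 27365
  condensate cools 100→T: 12.13×4.18×(T − 100) = 50.7(T − 100)
  original water: 3333.1(T − 40.74)
3383.8 T = 27365 + 5070.3 + 135792 = 168227
T ≈ 49.72 °C, under the boiling point, so the assumption holds.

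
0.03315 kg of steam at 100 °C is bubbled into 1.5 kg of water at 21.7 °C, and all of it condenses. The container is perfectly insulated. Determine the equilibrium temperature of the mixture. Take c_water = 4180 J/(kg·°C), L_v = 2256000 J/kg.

Energy conservation, ΣQ = 0:
latent heat released on condensation: 0.03315×2256000 = 74786; condensate cools 100→T: 0.03315×4180×(T − 100) = 138.57(T − 100); original water: 6270(T − 21.7)
6408.6 T = 74786 + 13857 + 136059 = 224702
T ≈ 35.06 °C, under the boiling point, so the assumption holds.

T_f ≈ 35.1 °C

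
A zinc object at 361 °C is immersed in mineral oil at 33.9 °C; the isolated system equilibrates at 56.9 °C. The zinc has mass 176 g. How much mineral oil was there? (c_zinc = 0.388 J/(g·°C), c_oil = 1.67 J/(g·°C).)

m ≈ 541 g

|Q_zinc| = |Q_oil|:
176×0.388×(361 − 56.9) = m×1.67×(56.9 − 33.9)
38.41 m = 20766  ⇒  m ≈ 540.7 g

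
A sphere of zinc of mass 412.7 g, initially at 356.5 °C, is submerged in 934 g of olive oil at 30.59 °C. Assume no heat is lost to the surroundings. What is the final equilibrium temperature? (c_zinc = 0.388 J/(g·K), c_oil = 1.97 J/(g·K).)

Heat lost by the zinc equals heat gained by the oil:
412.7×0.388×(356.5 − T) = 934×1.97×(T − 30.59)
160.13(356.5 − T) = 1840(T − 30.59)
2000.1 T = 113370  ⇒  T ≈ 56.68 °C

T_f ≈ 56.7 °C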